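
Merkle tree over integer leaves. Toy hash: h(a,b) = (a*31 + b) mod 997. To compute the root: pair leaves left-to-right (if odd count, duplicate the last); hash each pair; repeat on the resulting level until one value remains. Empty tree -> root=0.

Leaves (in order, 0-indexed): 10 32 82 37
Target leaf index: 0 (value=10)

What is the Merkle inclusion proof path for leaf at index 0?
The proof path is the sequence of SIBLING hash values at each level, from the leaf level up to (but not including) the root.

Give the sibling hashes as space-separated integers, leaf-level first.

L0 (leaves): [10, 32, 82, 37], target index=0
L1: h(10,32)=(10*31+32)%997=342 [pair 0] h(82,37)=(82*31+37)%997=585 [pair 1] -> [342, 585]
  Sibling for proof at L0: 32
L2: h(342,585)=(342*31+585)%997=220 [pair 0] -> [220]
  Sibling for proof at L1: 585
Root: 220
Proof path (sibling hashes from leaf to root): [32, 585]

Answer: 32 585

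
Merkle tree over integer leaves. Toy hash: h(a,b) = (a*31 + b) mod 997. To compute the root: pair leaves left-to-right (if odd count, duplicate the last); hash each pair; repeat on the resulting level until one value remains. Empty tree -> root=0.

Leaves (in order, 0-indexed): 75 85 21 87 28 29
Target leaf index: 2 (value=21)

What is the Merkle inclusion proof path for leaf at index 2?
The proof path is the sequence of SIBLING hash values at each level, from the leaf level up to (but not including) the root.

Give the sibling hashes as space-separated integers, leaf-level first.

Answer: 87 416 788

Derivation:
L0 (leaves): [75, 85, 21, 87, 28, 29], target index=2
L1: h(75,85)=(75*31+85)%997=416 [pair 0] h(21,87)=(21*31+87)%997=738 [pair 1] h(28,29)=(28*31+29)%997=897 [pair 2] -> [416, 738, 897]
  Sibling for proof at L0: 87
L2: h(416,738)=(416*31+738)%997=673 [pair 0] h(897,897)=(897*31+897)%997=788 [pair 1] -> [673, 788]
  Sibling for proof at L1: 416
L3: h(673,788)=(673*31+788)%997=714 [pair 0] -> [714]
  Sibling for proof at L2: 788
Root: 714
Proof path (sibling hashes from leaf to root): [87, 416, 788]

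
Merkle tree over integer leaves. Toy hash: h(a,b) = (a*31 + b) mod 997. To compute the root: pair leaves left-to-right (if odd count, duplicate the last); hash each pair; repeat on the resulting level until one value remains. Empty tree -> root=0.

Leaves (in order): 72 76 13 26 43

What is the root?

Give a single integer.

Answer: 165

Derivation:
L0: [72, 76, 13, 26, 43]
L1: h(72,76)=(72*31+76)%997=314 h(13,26)=(13*31+26)%997=429 h(43,43)=(43*31+43)%997=379 -> [314, 429, 379]
L2: h(314,429)=(314*31+429)%997=193 h(379,379)=(379*31+379)%997=164 -> [193, 164]
L3: h(193,164)=(193*31+164)%997=165 -> [165]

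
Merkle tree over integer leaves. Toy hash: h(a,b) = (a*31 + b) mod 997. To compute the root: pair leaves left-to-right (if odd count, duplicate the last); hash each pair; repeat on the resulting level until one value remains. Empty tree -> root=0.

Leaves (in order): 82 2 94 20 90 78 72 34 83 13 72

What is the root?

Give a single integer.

Answer: 290

Derivation:
L0: [82, 2, 94, 20, 90, 78, 72, 34, 83, 13, 72]
L1: h(82,2)=(82*31+2)%997=550 h(94,20)=(94*31+20)%997=940 h(90,78)=(90*31+78)%997=874 h(72,34)=(72*31+34)%997=272 h(83,13)=(83*31+13)%997=592 h(72,72)=(72*31+72)%997=310 -> [550, 940, 874, 272, 592, 310]
L2: h(550,940)=(550*31+940)%997=44 h(874,272)=(874*31+272)%997=447 h(592,310)=(592*31+310)%997=716 -> [44, 447, 716]
L3: h(44,447)=(44*31+447)%997=814 h(716,716)=(716*31+716)%997=978 -> [814, 978]
L4: h(814,978)=(814*31+978)%997=290 -> [290]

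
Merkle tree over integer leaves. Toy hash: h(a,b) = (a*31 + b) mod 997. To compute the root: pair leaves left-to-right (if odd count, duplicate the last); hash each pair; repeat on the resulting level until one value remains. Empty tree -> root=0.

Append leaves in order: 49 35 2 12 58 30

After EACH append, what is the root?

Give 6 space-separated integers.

Answer: 49 557 382 392 757 858

Derivation:
After append 49 (leaves=[49]):
  L0: [49]
  root=49
After append 35 (leaves=[49, 35]):
  L0: [49, 35]
  L1: h(49,35)=(49*31+35)%997=557 -> [557]
  root=557
After append 2 (leaves=[49, 35, 2]):
  L0: [49, 35, 2]
  L1: h(49,35)=(49*31+35)%997=557 h(2,2)=(2*31+2)%997=64 -> [557, 64]
  L2: h(557,64)=(557*31+64)%997=382 -> [382]
  root=382
After append 12 (leaves=[49, 35, 2, 12]):
  L0: [49, 35, 2, 12]
  L1: h(49,35)=(49*31+35)%997=557 h(2,12)=(2*31+12)%997=74 -> [557, 74]
  L2: h(557,74)=(557*31+74)%997=392 -> [392]
  root=392
After append 58 (leaves=[49, 35, 2, 12, 58]):
  L0: [49, 35, 2, 12, 58]
  L1: h(49,35)=(49*31+35)%997=557 h(2,12)=(2*31+12)%997=74 h(58,58)=(58*31+58)%997=859 -> [557, 74, 859]
  L2: h(557,74)=(557*31+74)%997=392 h(859,859)=(859*31+859)%997=569 -> [392, 569]
  L3: h(392,569)=(392*31+569)%997=757 -> [757]
  root=757
After append 30 (leaves=[49, 35, 2, 12, 58, 30]):
  L0: [49, 35, 2, 12, 58, 30]
  L1: h(49,35)=(49*31+35)%997=557 h(2,12)=(2*31+12)%997=74 h(58,30)=(58*31+30)%997=831 -> [557, 74, 831]
  L2: h(557,74)=(557*31+74)%997=392 h(831,831)=(831*31+831)%997=670 -> [392, 670]
  L3: h(392,670)=(392*31+670)%997=858 -> [858]
  root=858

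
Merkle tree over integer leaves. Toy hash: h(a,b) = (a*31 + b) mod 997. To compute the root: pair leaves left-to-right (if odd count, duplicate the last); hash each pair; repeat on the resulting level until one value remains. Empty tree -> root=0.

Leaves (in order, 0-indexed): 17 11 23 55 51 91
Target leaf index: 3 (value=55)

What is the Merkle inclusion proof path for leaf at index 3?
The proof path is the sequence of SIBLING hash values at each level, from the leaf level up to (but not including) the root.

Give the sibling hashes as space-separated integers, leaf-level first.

Answer: 23 538 663

Derivation:
L0 (leaves): [17, 11, 23, 55, 51, 91], target index=3
L1: h(17,11)=(17*31+11)%997=538 [pair 0] h(23,55)=(23*31+55)%997=768 [pair 1] h(51,91)=(51*31+91)%997=675 [pair 2] -> [538, 768, 675]
  Sibling for proof at L0: 23
L2: h(538,768)=(538*31+768)%997=497 [pair 0] h(675,675)=(675*31+675)%997=663 [pair 1] -> [497, 663]
  Sibling for proof at L1: 538
L3: h(497,663)=(497*31+663)%997=118 [pair 0] -> [118]
  Sibling for proof at L2: 663
Root: 118
Proof path (sibling hashes from leaf to root): [23, 538, 663]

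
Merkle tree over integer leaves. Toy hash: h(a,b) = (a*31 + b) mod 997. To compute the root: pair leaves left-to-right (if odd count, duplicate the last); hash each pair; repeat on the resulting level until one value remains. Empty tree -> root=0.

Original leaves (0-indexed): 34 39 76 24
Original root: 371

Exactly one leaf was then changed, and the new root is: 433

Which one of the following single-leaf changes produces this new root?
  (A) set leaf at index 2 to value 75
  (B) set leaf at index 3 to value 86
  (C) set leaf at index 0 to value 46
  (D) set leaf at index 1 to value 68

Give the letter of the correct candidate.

Original leaves: [34, 39, 76, 24]
Target new root: 433
Try each candidate change and compute the resulting root:
Candidate A: set leaf[2] = 75 -> leaves = [34, 39, 75, 24]
  L0: [34, 39, 75, 24]
  L1: h(34,39)=(34*31+39)%997=96 h(75,24)=(75*31+24)%997=355 -> [96, 355]
  L2: h(96,355)=(96*31+355)%997=340 -> [340]
  root = 340 != target 433
Candidate B: set leaf[3] = 86 -> leaves = [34, 39, 76, 86]
  L0: [34, 39, 76, 86]
  L1: h(34,39)=(34*31+39)%997=96 h(76,86)=(76*31+86)%997=448 -> [96, 448]
  L2: h(96,448)=(96*31+448)%997=433 -> [433]
  root = 433 == target 433  ** MATCH **
Candidate C: set leaf[0] = 46 -> leaves = [46, 39, 76, 24]
  L0: [46, 39, 76, 24]
  L1: h(46,39)=(46*31+39)%997=468 h(76,24)=(76*31+24)%997=386 -> [468, 386]
  L2: h(468,386)=(468*31+386)%997=936 -> [936]
  root = 936 != target 433
Candidate D: set leaf[1] = 68 -> leaves = [34, 68, 76, 24]
  L0: [34, 68, 76, 24]
  L1: h(34,68)=(34*31+68)%997=125 h(76,24)=(76*31+24)%997=386 -> [125, 386]
  L2: h(125,386)=(125*31+386)%997=273 -> [273]
  root = 273 != target 433
Candidate B produces the target root.

Answer: B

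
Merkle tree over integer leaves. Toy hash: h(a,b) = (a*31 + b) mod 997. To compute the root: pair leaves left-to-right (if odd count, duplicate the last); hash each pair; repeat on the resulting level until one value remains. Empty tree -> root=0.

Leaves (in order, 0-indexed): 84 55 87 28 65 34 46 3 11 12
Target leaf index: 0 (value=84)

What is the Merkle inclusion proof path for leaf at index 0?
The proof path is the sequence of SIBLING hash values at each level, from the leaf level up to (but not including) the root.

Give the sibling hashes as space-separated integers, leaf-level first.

Answer: 55 731 143 558

Derivation:
L0 (leaves): [84, 55, 87, 28, 65, 34, 46, 3, 11, 12], target index=0
L1: h(84,55)=(84*31+55)%997=665 [pair 0] h(87,28)=(87*31+28)%997=731 [pair 1] h(65,34)=(65*31+34)%997=55 [pair 2] h(46,3)=(46*31+3)%997=432 [pair 3] h(11,12)=(11*31+12)%997=353 [pair 4] -> [665, 731, 55, 432, 353]
  Sibling for proof at L0: 55
L2: h(665,731)=(665*31+731)%997=409 [pair 0] h(55,432)=(55*31+432)%997=143 [pair 1] h(353,353)=(353*31+353)%997=329 [pair 2] -> [409, 143, 329]
  Sibling for proof at L1: 731
L3: h(409,143)=(409*31+143)%997=858 [pair 0] h(329,329)=(329*31+329)%997=558 [pair 1] -> [858, 558]
  Sibling for proof at L2: 143
L4: h(858,558)=(858*31+558)%997=237 [pair 0] -> [237]
  Sibling for proof at L3: 558
Root: 237
Proof path (sibling hashes from leaf to root): [55, 731, 143, 558]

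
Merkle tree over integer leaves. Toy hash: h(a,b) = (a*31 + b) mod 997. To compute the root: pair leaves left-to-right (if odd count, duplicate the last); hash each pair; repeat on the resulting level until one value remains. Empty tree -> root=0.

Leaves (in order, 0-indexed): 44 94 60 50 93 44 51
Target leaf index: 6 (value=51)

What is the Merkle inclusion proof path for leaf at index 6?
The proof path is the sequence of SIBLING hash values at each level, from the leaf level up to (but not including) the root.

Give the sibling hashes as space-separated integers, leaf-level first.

L0 (leaves): [44, 94, 60, 50, 93, 44, 51], target index=6
L1: h(44,94)=(44*31+94)%997=461 [pair 0] h(60,50)=(60*31+50)%997=913 [pair 1] h(93,44)=(93*31+44)%997=933 [pair 2] h(51,51)=(51*31+51)%997=635 [pair 3] -> [461, 913, 933, 635]
  Sibling for proof at L0: 51
L2: h(461,913)=(461*31+913)%997=249 [pair 0] h(933,635)=(933*31+635)%997=645 [pair 1] -> [249, 645]
  Sibling for proof at L1: 933
L3: h(249,645)=(249*31+645)%997=388 [pair 0] -> [388]
  Sibling for proof at L2: 249
Root: 388
Proof path (sibling hashes from leaf to root): [51, 933, 249]

Answer: 51 933 249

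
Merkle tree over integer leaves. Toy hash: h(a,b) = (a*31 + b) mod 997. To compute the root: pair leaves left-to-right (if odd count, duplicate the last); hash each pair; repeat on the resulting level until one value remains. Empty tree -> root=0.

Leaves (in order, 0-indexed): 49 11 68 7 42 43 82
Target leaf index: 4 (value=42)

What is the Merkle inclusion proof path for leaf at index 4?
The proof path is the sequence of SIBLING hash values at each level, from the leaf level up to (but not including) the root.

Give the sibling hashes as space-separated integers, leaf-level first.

Answer: 43 630 692

Derivation:
L0 (leaves): [49, 11, 68, 7, 42, 43, 82], target index=4
L1: h(49,11)=(49*31+11)%997=533 [pair 0] h(68,7)=(68*31+7)%997=121 [pair 1] h(42,43)=(42*31+43)%997=348 [pair 2] h(82,82)=(82*31+82)%997=630 [pair 3] -> [533, 121, 348, 630]
  Sibling for proof at L0: 43
L2: h(533,121)=(533*31+121)%997=692 [pair 0] h(348,630)=(348*31+630)%997=451 [pair 1] -> [692, 451]
  Sibling for proof at L1: 630
L3: h(692,451)=(692*31+451)%997=966 [pair 0] -> [966]
  Sibling for proof at L2: 692
Root: 966
Proof path (sibling hashes from leaf to root): [43, 630, 692]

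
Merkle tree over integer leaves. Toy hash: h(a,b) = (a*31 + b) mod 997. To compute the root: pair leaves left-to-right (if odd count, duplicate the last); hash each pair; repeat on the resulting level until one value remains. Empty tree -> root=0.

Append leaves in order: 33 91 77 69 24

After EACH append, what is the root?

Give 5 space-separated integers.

After append 33 (leaves=[33]):
  L0: [33]
  root=33
After append 91 (leaves=[33, 91]):
  L0: [33, 91]
  L1: h(33,91)=(33*31+91)%997=117 -> [117]
  root=117
After append 77 (leaves=[33, 91, 77]):
  L0: [33, 91, 77]
  L1: h(33,91)=(33*31+91)%997=117 h(77,77)=(77*31+77)%997=470 -> [117, 470]
  L2: h(117,470)=(117*31+470)%997=109 -> [109]
  root=109
After append 69 (leaves=[33, 91, 77, 69]):
  L0: [33, 91, 77, 69]
  L1: h(33,91)=(33*31+91)%997=117 h(77,69)=(77*31+69)%997=462 -> [117, 462]
  L2: h(117,462)=(117*31+462)%997=101 -> [101]
  root=101
After append 24 (leaves=[33, 91, 77, 69, 24]):
  L0: [33, 91, 77, 69, 24]
  L1: h(33,91)=(33*31+91)%997=117 h(77,69)=(77*31+69)%997=462 h(24,24)=(24*31+24)%997=768 -> [117, 462, 768]
  L2: h(117,462)=(117*31+462)%997=101 h(768,768)=(768*31+768)%997=648 -> [101, 648]
  L3: h(101,648)=(101*31+648)%997=788 -> [788]
  root=788

Answer: 33 117 109 101 788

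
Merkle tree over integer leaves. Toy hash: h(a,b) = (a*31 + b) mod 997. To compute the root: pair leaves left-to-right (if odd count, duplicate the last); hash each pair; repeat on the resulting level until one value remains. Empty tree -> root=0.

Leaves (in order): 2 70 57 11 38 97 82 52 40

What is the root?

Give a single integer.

Answer: 325

Derivation:
L0: [2, 70, 57, 11, 38, 97, 82, 52, 40]
L1: h(2,70)=(2*31+70)%997=132 h(57,11)=(57*31+11)%997=781 h(38,97)=(38*31+97)%997=278 h(82,52)=(82*31+52)%997=600 h(40,40)=(40*31+40)%997=283 -> [132, 781, 278, 600, 283]
L2: h(132,781)=(132*31+781)%997=885 h(278,600)=(278*31+600)%997=245 h(283,283)=(283*31+283)%997=83 -> [885, 245, 83]
L3: h(885,245)=(885*31+245)%997=761 h(83,83)=(83*31+83)%997=662 -> [761, 662]
L4: h(761,662)=(761*31+662)%997=325 -> [325]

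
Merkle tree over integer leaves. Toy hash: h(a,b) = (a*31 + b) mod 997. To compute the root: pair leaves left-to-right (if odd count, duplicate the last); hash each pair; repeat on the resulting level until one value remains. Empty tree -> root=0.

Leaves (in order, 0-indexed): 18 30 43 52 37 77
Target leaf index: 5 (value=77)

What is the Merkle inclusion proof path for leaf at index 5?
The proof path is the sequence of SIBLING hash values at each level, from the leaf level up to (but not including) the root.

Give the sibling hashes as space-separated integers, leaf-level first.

Answer: 37 227 670

Derivation:
L0 (leaves): [18, 30, 43, 52, 37, 77], target index=5
L1: h(18,30)=(18*31+30)%997=588 [pair 0] h(43,52)=(43*31+52)%997=388 [pair 1] h(37,77)=(37*31+77)%997=227 [pair 2] -> [588, 388, 227]
  Sibling for proof at L0: 37
L2: h(588,388)=(588*31+388)%997=670 [pair 0] h(227,227)=(227*31+227)%997=285 [pair 1] -> [670, 285]
  Sibling for proof at L1: 227
L3: h(670,285)=(670*31+285)%997=118 [pair 0] -> [118]
  Sibling for proof at L2: 670
Root: 118
Proof path (sibling hashes from leaf to root): [37, 227, 670]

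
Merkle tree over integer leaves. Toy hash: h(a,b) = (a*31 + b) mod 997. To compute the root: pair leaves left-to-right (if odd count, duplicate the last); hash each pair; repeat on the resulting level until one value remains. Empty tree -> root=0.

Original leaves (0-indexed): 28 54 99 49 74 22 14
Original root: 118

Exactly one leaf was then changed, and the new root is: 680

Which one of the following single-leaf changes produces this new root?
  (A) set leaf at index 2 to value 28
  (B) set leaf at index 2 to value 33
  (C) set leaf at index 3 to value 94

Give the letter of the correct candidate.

Answer: A

Derivation:
Original leaves: [28, 54, 99, 49, 74, 22, 14]
Target new root: 680
Try each candidate change and compute the resulting root:
Candidate A: set leaf[2] = 28 -> leaves = [28, 54, 28, 49, 74, 22, 14]
  L0: [28, 54, 28, 49, 74, 22, 14]
  L1: h(28,54)=(28*31+54)%997=922 h(28,49)=(28*31+49)%997=917 h(74,22)=(74*31+22)%997=322 h(14,14)=(14*31+14)%997=448 -> [922, 917, 322, 448]
  L2: h(922,917)=(922*31+917)%997=586 h(322,448)=(322*31+448)%997=460 -> [586, 460]
  L3: h(586,460)=(586*31+460)%997=680 -> [680]
  root = 680 == target 680  ** MATCH **
Candidate B: set leaf[2] = 33 -> leaves = [28, 54, 33, 49, 74, 22, 14]
  L0: [28, 54, 33, 49, 74, 22, 14]
  L1: h(28,54)=(28*31+54)%997=922 h(33,49)=(33*31+49)%997=75 h(74,22)=(74*31+22)%997=322 h(14,14)=(14*31+14)%997=448 -> [922, 75, 322, 448]
  L2: h(922,75)=(922*31+75)%997=741 h(322,448)=(322*31+448)%997=460 -> [741, 460]
  L3: h(741,460)=(741*31+460)%997=500 -> [500]
  root = 500 != target 680
Candidate C: set leaf[3] = 94 -> leaves = [28, 54, 99, 94, 74, 22, 14]
  L0: [28, 54, 99, 94, 74, 22, 14]
  L1: h(28,54)=(28*31+54)%997=922 h(99,94)=(99*31+94)%997=172 h(74,22)=(74*31+22)%997=322 h(14,14)=(14*31+14)%997=448 -> [922, 172, 322, 448]
  L2: h(922,172)=(922*31+172)%997=838 h(322,448)=(322*31+448)%997=460 -> [838, 460]
  L3: h(838,460)=(838*31+460)%997=516 -> [516]
  root = 516 != target 680
Candidate A produces the target root.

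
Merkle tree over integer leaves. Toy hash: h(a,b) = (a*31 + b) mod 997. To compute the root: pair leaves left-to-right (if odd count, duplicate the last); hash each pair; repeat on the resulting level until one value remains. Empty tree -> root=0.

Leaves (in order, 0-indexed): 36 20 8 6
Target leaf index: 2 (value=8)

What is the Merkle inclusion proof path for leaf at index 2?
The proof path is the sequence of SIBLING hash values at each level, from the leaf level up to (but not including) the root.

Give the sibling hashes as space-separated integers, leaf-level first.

Answer: 6 139

Derivation:
L0 (leaves): [36, 20, 8, 6], target index=2
L1: h(36,20)=(36*31+20)%997=139 [pair 0] h(8,6)=(8*31+6)%997=254 [pair 1] -> [139, 254]
  Sibling for proof at L0: 6
L2: h(139,254)=(139*31+254)%997=575 [pair 0] -> [575]
  Sibling for proof at L1: 139
Root: 575
Proof path (sibling hashes from leaf to root): [6, 139]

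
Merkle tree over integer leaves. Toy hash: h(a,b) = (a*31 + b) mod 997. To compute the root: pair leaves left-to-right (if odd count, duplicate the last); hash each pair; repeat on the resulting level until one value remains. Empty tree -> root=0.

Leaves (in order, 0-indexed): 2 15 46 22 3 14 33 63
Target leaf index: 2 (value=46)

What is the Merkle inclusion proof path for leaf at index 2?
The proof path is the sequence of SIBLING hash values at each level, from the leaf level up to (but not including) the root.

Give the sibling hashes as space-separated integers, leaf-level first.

L0 (leaves): [2, 15, 46, 22, 3, 14, 33, 63], target index=2
L1: h(2,15)=(2*31+15)%997=77 [pair 0] h(46,22)=(46*31+22)%997=451 [pair 1] h(3,14)=(3*31+14)%997=107 [pair 2] h(33,63)=(33*31+63)%997=89 [pair 3] -> [77, 451, 107, 89]
  Sibling for proof at L0: 22
L2: h(77,451)=(77*31+451)%997=844 [pair 0] h(107,89)=(107*31+89)%997=415 [pair 1] -> [844, 415]
  Sibling for proof at L1: 77
L3: h(844,415)=(844*31+415)%997=657 [pair 0] -> [657]
  Sibling for proof at L2: 415
Root: 657
Proof path (sibling hashes from leaf to root): [22, 77, 415]

Answer: 22 77 415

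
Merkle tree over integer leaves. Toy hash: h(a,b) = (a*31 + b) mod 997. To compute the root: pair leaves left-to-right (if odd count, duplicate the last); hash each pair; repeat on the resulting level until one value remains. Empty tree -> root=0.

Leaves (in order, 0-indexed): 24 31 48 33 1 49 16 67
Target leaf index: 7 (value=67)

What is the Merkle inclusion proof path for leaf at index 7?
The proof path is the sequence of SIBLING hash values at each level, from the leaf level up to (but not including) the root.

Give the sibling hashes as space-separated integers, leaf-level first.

L0 (leaves): [24, 31, 48, 33, 1, 49, 16, 67], target index=7
L1: h(24,31)=(24*31+31)%997=775 [pair 0] h(48,33)=(48*31+33)%997=524 [pair 1] h(1,49)=(1*31+49)%997=80 [pair 2] h(16,67)=(16*31+67)%997=563 [pair 3] -> [775, 524, 80, 563]
  Sibling for proof at L0: 16
L2: h(775,524)=(775*31+524)%997=621 [pair 0] h(80,563)=(80*31+563)%997=52 [pair 1] -> [621, 52]
  Sibling for proof at L1: 80
L3: h(621,52)=(621*31+52)%997=360 [pair 0] -> [360]
  Sibling for proof at L2: 621
Root: 360
Proof path (sibling hashes from leaf to root): [16, 80, 621]

Answer: 16 80 621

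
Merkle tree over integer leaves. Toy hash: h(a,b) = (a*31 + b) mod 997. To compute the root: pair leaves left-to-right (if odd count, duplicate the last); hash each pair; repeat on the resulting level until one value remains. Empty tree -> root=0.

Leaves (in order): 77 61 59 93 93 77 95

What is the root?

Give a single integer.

L0: [77, 61, 59, 93, 93, 77, 95]
L1: h(77,61)=(77*31+61)%997=454 h(59,93)=(59*31+93)%997=925 h(93,77)=(93*31+77)%997=966 h(95,95)=(95*31+95)%997=49 -> [454, 925, 966, 49]
L2: h(454,925)=(454*31+925)%997=44 h(966,49)=(966*31+49)%997=85 -> [44, 85]
L3: h(44,85)=(44*31+85)%997=452 -> [452]

Answer: 452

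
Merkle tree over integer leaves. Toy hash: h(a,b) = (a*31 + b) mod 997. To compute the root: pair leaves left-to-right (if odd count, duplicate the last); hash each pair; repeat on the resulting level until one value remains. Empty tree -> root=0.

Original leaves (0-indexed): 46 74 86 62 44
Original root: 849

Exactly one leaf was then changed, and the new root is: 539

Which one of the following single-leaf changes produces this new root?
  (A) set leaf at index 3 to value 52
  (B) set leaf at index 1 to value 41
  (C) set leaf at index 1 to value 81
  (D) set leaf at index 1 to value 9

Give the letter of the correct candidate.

Answer: A

Derivation:
Original leaves: [46, 74, 86, 62, 44]
Target new root: 539
Try each candidate change and compute the resulting root:
Candidate A: set leaf[3] = 52 -> leaves = [46, 74, 86, 52, 44]
  L0: [46, 74, 86, 52, 44]
  L1: h(46,74)=(46*31+74)%997=503 h(86,52)=(86*31+52)%997=724 h(44,44)=(44*31+44)%997=411 -> [503, 724, 411]
  L2: h(503,724)=(503*31+724)%997=365 h(411,411)=(411*31+411)%997=191 -> [365, 191]
  L3: h(365,191)=(365*31+191)%997=539 -> [539]
  root = 539 == target 539  ** MATCH **
Candidate B: set leaf[1] = 41 -> leaves = [46, 41, 86, 62, 44]
  L0: [46, 41, 86, 62, 44]
  L1: h(46,41)=(46*31+41)%997=470 h(86,62)=(86*31+62)%997=734 h(44,44)=(44*31+44)%997=411 -> [470, 734, 411]
  L2: h(470,734)=(470*31+734)%997=349 h(411,411)=(411*31+411)%997=191 -> [349, 191]
  L3: h(349,191)=(349*31+191)%997=43 -> [43]
  root = 43 != target 539
Candidate C: set leaf[1] = 81 -> leaves = [46, 81, 86, 62, 44]
  L0: [46, 81, 86, 62, 44]
  L1: h(46,81)=(46*31+81)%997=510 h(86,62)=(86*31+62)%997=734 h(44,44)=(44*31+44)%997=411 -> [510, 734, 411]
  L2: h(510,734)=(510*31+734)%997=592 h(411,411)=(411*31+411)%997=191 -> [592, 191]
  L3: h(592,191)=(592*31+191)%997=597 -> [597]
  root = 597 != target 539
Candidate D: set leaf[1] = 9 -> leaves = [46, 9, 86, 62, 44]
  L0: [46, 9, 86, 62, 44]
  L1: h(46,9)=(46*31+9)%997=438 h(86,62)=(86*31+62)%997=734 h(44,44)=(44*31+44)%997=411 -> [438, 734, 411]
  L2: h(438,734)=(438*31+734)%997=354 h(411,411)=(411*31+411)%997=191 -> [354, 191]
  L3: h(354,191)=(354*31+191)%997=198 -> [198]
  root = 198 != target 539
Candidate A produces the target root.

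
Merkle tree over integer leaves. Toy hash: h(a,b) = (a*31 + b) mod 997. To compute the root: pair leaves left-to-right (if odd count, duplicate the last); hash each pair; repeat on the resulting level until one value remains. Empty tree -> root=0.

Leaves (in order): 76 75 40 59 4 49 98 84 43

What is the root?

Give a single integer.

L0: [76, 75, 40, 59, 4, 49, 98, 84, 43]
L1: h(76,75)=(76*31+75)%997=437 h(40,59)=(40*31+59)%997=302 h(4,49)=(4*31+49)%997=173 h(98,84)=(98*31+84)%997=131 h(43,43)=(43*31+43)%997=379 -> [437, 302, 173, 131, 379]
L2: h(437,302)=(437*31+302)%997=888 h(173,131)=(173*31+131)%997=509 h(379,379)=(379*31+379)%997=164 -> [888, 509, 164]
L3: h(888,509)=(888*31+509)%997=121 h(164,164)=(164*31+164)%997=263 -> [121, 263]
L4: h(121,263)=(121*31+263)%997=26 -> [26]

Answer: 26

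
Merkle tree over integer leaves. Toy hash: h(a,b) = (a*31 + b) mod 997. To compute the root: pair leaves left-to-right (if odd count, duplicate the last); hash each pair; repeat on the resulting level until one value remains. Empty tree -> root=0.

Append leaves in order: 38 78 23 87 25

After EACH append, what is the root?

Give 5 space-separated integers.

Answer: 38 259 789 853 199

Derivation:
After append 38 (leaves=[38]):
  L0: [38]
  root=38
After append 78 (leaves=[38, 78]):
  L0: [38, 78]
  L1: h(38,78)=(38*31+78)%997=259 -> [259]
  root=259
After append 23 (leaves=[38, 78, 23]):
  L0: [38, 78, 23]
  L1: h(38,78)=(38*31+78)%997=259 h(23,23)=(23*31+23)%997=736 -> [259, 736]
  L2: h(259,736)=(259*31+736)%997=789 -> [789]
  root=789
After append 87 (leaves=[38, 78, 23, 87]):
  L0: [38, 78, 23, 87]
  L1: h(38,78)=(38*31+78)%997=259 h(23,87)=(23*31+87)%997=800 -> [259, 800]
  L2: h(259,800)=(259*31+800)%997=853 -> [853]
  root=853
After append 25 (leaves=[38, 78, 23, 87, 25]):
  L0: [38, 78, 23, 87, 25]
  L1: h(38,78)=(38*31+78)%997=259 h(23,87)=(23*31+87)%997=800 h(25,25)=(25*31+25)%997=800 -> [259, 800, 800]
  L2: h(259,800)=(259*31+800)%997=853 h(800,800)=(800*31+800)%997=675 -> [853, 675]
  L3: h(853,675)=(853*31+675)%997=199 -> [199]
  root=199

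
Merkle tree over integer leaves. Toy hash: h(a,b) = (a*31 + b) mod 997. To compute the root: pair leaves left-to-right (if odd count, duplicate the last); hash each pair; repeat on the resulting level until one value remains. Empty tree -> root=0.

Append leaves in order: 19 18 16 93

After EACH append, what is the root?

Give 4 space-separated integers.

After append 19 (leaves=[19]):
  L0: [19]
  root=19
After append 18 (leaves=[19, 18]):
  L0: [19, 18]
  L1: h(19,18)=(19*31+18)%997=607 -> [607]
  root=607
After append 16 (leaves=[19, 18, 16]):
  L0: [19, 18, 16]
  L1: h(19,18)=(19*31+18)%997=607 h(16,16)=(16*31+16)%997=512 -> [607, 512]
  L2: h(607,512)=(607*31+512)%997=386 -> [386]
  root=386
After append 93 (leaves=[19, 18, 16, 93]):
  L0: [19, 18, 16, 93]
  L1: h(19,18)=(19*31+18)%997=607 h(16,93)=(16*31+93)%997=589 -> [607, 589]
  L2: h(607,589)=(607*31+589)%997=463 -> [463]
  root=463

Answer: 19 607 386 463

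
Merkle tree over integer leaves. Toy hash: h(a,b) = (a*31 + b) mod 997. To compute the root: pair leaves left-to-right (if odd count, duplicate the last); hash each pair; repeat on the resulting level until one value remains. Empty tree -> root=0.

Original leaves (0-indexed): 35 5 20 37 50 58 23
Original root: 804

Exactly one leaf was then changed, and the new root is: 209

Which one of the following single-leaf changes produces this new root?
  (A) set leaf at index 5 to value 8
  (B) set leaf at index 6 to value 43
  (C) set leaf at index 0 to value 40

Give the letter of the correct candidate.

Original leaves: [35, 5, 20, 37, 50, 58, 23]
Target new root: 209
Try each candidate change and compute the resulting root:
Candidate A: set leaf[5] = 8 -> leaves = [35, 5, 20, 37, 50, 8, 23]
  L0: [35, 5, 20, 37, 50, 8, 23]
  L1: h(35,5)=(35*31+5)%997=93 h(20,37)=(20*31+37)%997=657 h(50,8)=(50*31+8)%997=561 h(23,23)=(23*31+23)%997=736 -> [93, 657, 561, 736]
  L2: h(93,657)=(93*31+657)%997=549 h(561,736)=(561*31+736)%997=181 -> [549, 181]
  L3: h(549,181)=(549*31+181)%997=251 -> [251]
  root = 251 != target 209
Candidate B: set leaf[6] = 43 -> leaves = [35, 5, 20, 37, 50, 58, 43]
  L0: [35, 5, 20, 37, 50, 58, 43]
  L1: h(35,5)=(35*31+5)%997=93 h(20,37)=(20*31+37)%997=657 h(50,58)=(50*31+58)%997=611 h(43,43)=(43*31+43)%997=379 -> [93, 657, 611, 379]
  L2: h(93,657)=(93*31+657)%997=549 h(611,379)=(611*31+379)%997=377 -> [549, 377]
  L3: h(549,377)=(549*31+377)%997=447 -> [447]
  root = 447 != target 209
Candidate C: set leaf[0] = 40 -> leaves = [40, 5, 20, 37, 50, 58, 23]
  L0: [40, 5, 20, 37, 50, 58, 23]
  L1: h(40,5)=(40*31+5)%997=248 h(20,37)=(20*31+37)%997=657 h(50,58)=(50*31+58)%997=611 h(23,23)=(23*31+23)%997=736 -> [248, 657, 611, 736]
  L2: h(248,657)=(248*31+657)%997=369 h(611,736)=(611*31+736)%997=734 -> [369, 734]
  L3: h(369,734)=(369*31+734)%997=209 -> [209]
  root = 209 == target 209  ** MATCH **
Candidate C produces the target root.

Answer: C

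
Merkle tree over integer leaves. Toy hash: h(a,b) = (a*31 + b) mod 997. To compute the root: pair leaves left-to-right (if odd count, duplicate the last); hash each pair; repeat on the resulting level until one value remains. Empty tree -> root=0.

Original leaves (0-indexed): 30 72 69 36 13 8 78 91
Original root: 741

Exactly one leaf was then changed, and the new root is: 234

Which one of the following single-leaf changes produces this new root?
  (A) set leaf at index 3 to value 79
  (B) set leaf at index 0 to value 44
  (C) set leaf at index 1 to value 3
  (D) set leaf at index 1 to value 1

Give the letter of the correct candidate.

Answer: C

Derivation:
Original leaves: [30, 72, 69, 36, 13, 8, 78, 91]
Target new root: 234
Try each candidate change and compute the resulting root:
Candidate A: set leaf[3] = 79 -> leaves = [30, 72, 69, 79, 13, 8, 78, 91]
  L0: [30, 72, 69, 79, 13, 8, 78, 91]
  L1: h(30,72)=(30*31+72)%997=5 h(69,79)=(69*31+79)%997=224 h(13,8)=(13*31+8)%997=411 h(78,91)=(78*31+91)%997=515 -> [5, 224, 411, 515]
  L2: h(5,224)=(5*31+224)%997=379 h(411,515)=(411*31+515)%997=295 -> [379, 295]
  L3: h(379,295)=(379*31+295)%997=80 -> [80]
  root = 80 != target 234
Candidate B: set leaf[0] = 44 -> leaves = [44, 72, 69, 36, 13, 8, 78, 91]
  L0: [44, 72, 69, 36, 13, 8, 78, 91]
  L1: h(44,72)=(44*31+72)%997=439 h(69,36)=(69*31+36)%997=181 h(13,8)=(13*31+8)%997=411 h(78,91)=(78*31+91)%997=515 -> [439, 181, 411, 515]
  L2: h(439,181)=(439*31+181)%997=829 h(411,515)=(411*31+515)%997=295 -> [829, 295]
  L3: h(829,295)=(829*31+295)%997=72 -> [72]
  root = 72 != target 234
Candidate C: set leaf[1] = 3 -> leaves = [30, 3, 69, 36, 13, 8, 78, 91]
  L0: [30, 3, 69, 36, 13, 8, 78, 91]
  L1: h(30,3)=(30*31+3)%997=933 h(69,36)=(69*31+36)%997=181 h(13,8)=(13*31+8)%997=411 h(78,91)=(78*31+91)%997=515 -> [933, 181, 411, 515]
  L2: h(933,181)=(933*31+181)%997=191 h(411,515)=(411*31+515)%997=295 -> [191, 295]
  L3: h(191,295)=(191*31+295)%997=234 -> [234]
  root = 234 == target 234  ** MATCH **
Candidate D: set leaf[1] = 1 -> leaves = [30, 1, 69, 36, 13, 8, 78, 91]
  L0: [30, 1, 69, 36, 13, 8, 78, 91]
  L1: h(30,1)=(30*31+1)%997=931 h(69,36)=(69*31+36)%997=181 h(13,8)=(13*31+8)%997=411 h(78,91)=(78*31+91)%997=515 -> [931, 181, 411, 515]
  L2: h(931,181)=(931*31+181)%997=129 h(411,515)=(411*31+515)%997=295 -> [129, 295]
  L3: h(129,295)=(129*31+295)%997=306 -> [306]
  root = 306 != target 234
Candidate C produces the target root.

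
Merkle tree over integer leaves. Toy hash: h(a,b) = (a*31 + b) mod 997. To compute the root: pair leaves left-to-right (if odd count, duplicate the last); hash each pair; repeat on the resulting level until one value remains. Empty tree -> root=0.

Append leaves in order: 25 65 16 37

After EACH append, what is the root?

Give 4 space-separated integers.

Answer: 25 840 630 651

Derivation:
After append 25 (leaves=[25]):
  L0: [25]
  root=25
After append 65 (leaves=[25, 65]):
  L0: [25, 65]
  L1: h(25,65)=(25*31+65)%997=840 -> [840]
  root=840
After append 16 (leaves=[25, 65, 16]):
  L0: [25, 65, 16]
  L1: h(25,65)=(25*31+65)%997=840 h(16,16)=(16*31+16)%997=512 -> [840, 512]
  L2: h(840,512)=(840*31+512)%997=630 -> [630]
  root=630
After append 37 (leaves=[25, 65, 16, 37]):
  L0: [25, 65, 16, 37]
  L1: h(25,65)=(25*31+65)%997=840 h(16,37)=(16*31+37)%997=533 -> [840, 533]
  L2: h(840,533)=(840*31+533)%997=651 -> [651]
  root=651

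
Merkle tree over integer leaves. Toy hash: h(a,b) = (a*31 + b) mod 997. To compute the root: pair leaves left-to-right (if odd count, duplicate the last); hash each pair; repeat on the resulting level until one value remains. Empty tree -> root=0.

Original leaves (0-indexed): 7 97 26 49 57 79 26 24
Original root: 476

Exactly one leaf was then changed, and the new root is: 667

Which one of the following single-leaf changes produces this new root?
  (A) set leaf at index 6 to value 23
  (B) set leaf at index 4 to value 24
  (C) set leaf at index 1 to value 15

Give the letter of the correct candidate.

Answer: B

Derivation:
Original leaves: [7, 97, 26, 49, 57, 79, 26, 24]
Target new root: 667
Try each candidate change and compute the resulting root:
Candidate A: set leaf[6] = 23 -> leaves = [7, 97, 26, 49, 57, 79, 23, 24]
  L0: [7, 97, 26, 49, 57, 79, 23, 24]
  L1: h(7,97)=(7*31+97)%997=314 h(26,49)=(26*31+49)%997=855 h(57,79)=(57*31+79)%997=849 h(23,24)=(23*31+24)%997=737 -> [314, 855, 849, 737]
  L2: h(314,855)=(314*31+855)%997=619 h(849,737)=(849*31+737)%997=137 -> [619, 137]
  L3: h(619,137)=(619*31+137)%997=383 -> [383]
  root = 383 != target 667
Candidate B: set leaf[4] = 24 -> leaves = [7, 97, 26, 49, 24, 79, 26, 24]
  L0: [7, 97, 26, 49, 24, 79, 26, 24]
  L1: h(7,97)=(7*31+97)%997=314 h(26,49)=(26*31+49)%997=855 h(24,79)=(24*31+79)%997=823 h(26,24)=(26*31+24)%997=830 -> [314, 855, 823, 830]
  L2: h(314,855)=(314*31+855)%997=619 h(823,830)=(823*31+830)%997=421 -> [619, 421]
  L3: h(619,421)=(619*31+421)%997=667 -> [667]
  root = 667 == target 667  ** MATCH **
Candidate C: set leaf[1] = 15 -> leaves = [7, 15, 26, 49, 57, 79, 26, 24]
  L0: [7, 15, 26, 49, 57, 79, 26, 24]
  L1: h(7,15)=(7*31+15)%997=232 h(26,49)=(26*31+49)%997=855 h(57,79)=(57*31+79)%997=849 h(26,24)=(26*31+24)%997=830 -> [232, 855, 849, 830]
  L2: h(232,855)=(232*31+855)%997=71 h(849,830)=(849*31+830)%997=230 -> [71, 230]
  L3: h(71,230)=(71*31+230)%997=437 -> [437]
  root = 437 != target 667
Candidate B produces the target root.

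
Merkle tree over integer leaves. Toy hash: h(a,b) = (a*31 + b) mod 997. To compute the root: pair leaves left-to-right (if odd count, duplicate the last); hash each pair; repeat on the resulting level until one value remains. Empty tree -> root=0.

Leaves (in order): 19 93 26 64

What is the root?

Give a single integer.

L0: [19, 93, 26, 64]
L1: h(19,93)=(19*31+93)%997=682 h(26,64)=(26*31+64)%997=870 -> [682, 870]
L2: h(682,870)=(682*31+870)%997=78 -> [78]

Answer: 78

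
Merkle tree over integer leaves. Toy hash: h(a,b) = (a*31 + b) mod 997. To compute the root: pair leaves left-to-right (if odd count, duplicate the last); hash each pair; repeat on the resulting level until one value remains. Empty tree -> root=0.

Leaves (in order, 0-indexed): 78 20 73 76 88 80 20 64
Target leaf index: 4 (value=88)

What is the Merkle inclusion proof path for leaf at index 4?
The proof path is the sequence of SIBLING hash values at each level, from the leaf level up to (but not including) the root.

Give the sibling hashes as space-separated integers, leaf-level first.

Answer: 80 684 151

Derivation:
L0 (leaves): [78, 20, 73, 76, 88, 80, 20, 64], target index=4
L1: h(78,20)=(78*31+20)%997=444 [pair 0] h(73,76)=(73*31+76)%997=345 [pair 1] h(88,80)=(88*31+80)%997=814 [pair 2] h(20,64)=(20*31+64)%997=684 [pair 3] -> [444, 345, 814, 684]
  Sibling for proof at L0: 80
L2: h(444,345)=(444*31+345)%997=151 [pair 0] h(814,684)=(814*31+684)%997=993 [pair 1] -> [151, 993]
  Sibling for proof at L1: 684
L3: h(151,993)=(151*31+993)%997=689 [pair 0] -> [689]
  Sibling for proof at L2: 151
Root: 689
Proof path (sibling hashes from leaf to root): [80, 684, 151]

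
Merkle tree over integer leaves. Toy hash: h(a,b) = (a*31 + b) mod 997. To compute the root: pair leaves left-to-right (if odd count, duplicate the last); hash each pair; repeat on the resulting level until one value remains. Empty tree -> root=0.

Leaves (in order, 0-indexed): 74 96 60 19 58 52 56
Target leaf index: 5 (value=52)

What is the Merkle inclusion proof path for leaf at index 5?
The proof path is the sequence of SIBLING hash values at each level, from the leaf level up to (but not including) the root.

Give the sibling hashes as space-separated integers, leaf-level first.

Answer: 58 795 197

Derivation:
L0 (leaves): [74, 96, 60, 19, 58, 52, 56], target index=5
L1: h(74,96)=(74*31+96)%997=396 [pair 0] h(60,19)=(60*31+19)%997=882 [pair 1] h(58,52)=(58*31+52)%997=853 [pair 2] h(56,56)=(56*31+56)%997=795 [pair 3] -> [396, 882, 853, 795]
  Sibling for proof at L0: 58
L2: h(396,882)=(396*31+882)%997=197 [pair 0] h(853,795)=(853*31+795)%997=319 [pair 1] -> [197, 319]
  Sibling for proof at L1: 795
L3: h(197,319)=(197*31+319)%997=444 [pair 0] -> [444]
  Sibling for proof at L2: 197
Root: 444
Proof path (sibling hashes from leaf to root): [58, 795, 197]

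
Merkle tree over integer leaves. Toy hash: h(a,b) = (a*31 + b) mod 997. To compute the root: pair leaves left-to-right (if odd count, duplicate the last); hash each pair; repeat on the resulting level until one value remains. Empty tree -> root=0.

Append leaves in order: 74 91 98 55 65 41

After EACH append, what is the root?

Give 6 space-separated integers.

Answer: 74 391 302 259 811 43

Derivation:
After append 74 (leaves=[74]):
  L0: [74]
  root=74
After append 91 (leaves=[74, 91]):
  L0: [74, 91]
  L1: h(74,91)=(74*31+91)%997=391 -> [391]
  root=391
After append 98 (leaves=[74, 91, 98]):
  L0: [74, 91, 98]
  L1: h(74,91)=(74*31+91)%997=391 h(98,98)=(98*31+98)%997=145 -> [391, 145]
  L2: h(391,145)=(391*31+145)%997=302 -> [302]
  root=302
After append 55 (leaves=[74, 91, 98, 55]):
  L0: [74, 91, 98, 55]
  L1: h(74,91)=(74*31+91)%997=391 h(98,55)=(98*31+55)%997=102 -> [391, 102]
  L2: h(391,102)=(391*31+102)%997=259 -> [259]
  root=259
After append 65 (leaves=[74, 91, 98, 55, 65]):
  L0: [74, 91, 98, 55, 65]
  L1: h(74,91)=(74*31+91)%997=391 h(98,55)=(98*31+55)%997=102 h(65,65)=(65*31+65)%997=86 -> [391, 102, 86]
  L2: h(391,102)=(391*31+102)%997=259 h(86,86)=(86*31+86)%997=758 -> [259, 758]
  L3: h(259,758)=(259*31+758)%997=811 -> [811]
  root=811
After append 41 (leaves=[74, 91, 98, 55, 65, 41]):
  L0: [74, 91, 98, 55, 65, 41]
  L1: h(74,91)=(74*31+91)%997=391 h(98,55)=(98*31+55)%997=102 h(65,41)=(65*31+41)%997=62 -> [391, 102, 62]
  L2: h(391,102)=(391*31+102)%997=259 h(62,62)=(62*31+62)%997=987 -> [259, 987]
  L3: h(259,987)=(259*31+987)%997=43 -> [43]
  root=43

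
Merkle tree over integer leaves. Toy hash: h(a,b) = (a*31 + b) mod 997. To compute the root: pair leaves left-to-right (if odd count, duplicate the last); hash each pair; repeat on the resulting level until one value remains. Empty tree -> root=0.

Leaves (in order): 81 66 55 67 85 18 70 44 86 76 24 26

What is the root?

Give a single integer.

L0: [81, 66, 55, 67, 85, 18, 70, 44, 86, 76, 24, 26]
L1: h(81,66)=(81*31+66)%997=583 h(55,67)=(55*31+67)%997=775 h(85,18)=(85*31+18)%997=659 h(70,44)=(70*31+44)%997=220 h(86,76)=(86*31+76)%997=748 h(24,26)=(24*31+26)%997=770 -> [583, 775, 659, 220, 748, 770]
L2: h(583,775)=(583*31+775)%997=902 h(659,220)=(659*31+220)%997=709 h(748,770)=(748*31+770)%997=30 -> [902, 709, 30]
L3: h(902,709)=(902*31+709)%997=755 h(30,30)=(30*31+30)%997=960 -> [755, 960]
L4: h(755,960)=(755*31+960)%997=437 -> [437]

Answer: 437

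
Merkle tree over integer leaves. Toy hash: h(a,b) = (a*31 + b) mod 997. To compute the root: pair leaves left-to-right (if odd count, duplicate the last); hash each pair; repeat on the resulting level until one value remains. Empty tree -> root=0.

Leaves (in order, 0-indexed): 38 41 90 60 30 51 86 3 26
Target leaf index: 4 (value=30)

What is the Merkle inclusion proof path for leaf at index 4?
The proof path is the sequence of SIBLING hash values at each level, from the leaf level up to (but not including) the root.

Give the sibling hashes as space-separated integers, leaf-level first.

Answer: 51 675 759 530

Derivation:
L0 (leaves): [38, 41, 90, 60, 30, 51, 86, 3, 26], target index=4
L1: h(38,41)=(38*31+41)%997=222 [pair 0] h(90,60)=(90*31+60)%997=856 [pair 1] h(30,51)=(30*31+51)%997=981 [pair 2] h(86,3)=(86*31+3)%997=675 [pair 3] h(26,26)=(26*31+26)%997=832 [pair 4] -> [222, 856, 981, 675, 832]
  Sibling for proof at L0: 51
L2: h(222,856)=(222*31+856)%997=759 [pair 0] h(981,675)=(981*31+675)%997=179 [pair 1] h(832,832)=(832*31+832)%997=702 [pair 2] -> [759, 179, 702]
  Sibling for proof at L1: 675
L3: h(759,179)=(759*31+179)%997=777 [pair 0] h(702,702)=(702*31+702)%997=530 [pair 1] -> [777, 530]
  Sibling for proof at L2: 759
L4: h(777,530)=(777*31+530)%997=689 [pair 0] -> [689]
  Sibling for proof at L3: 530
Root: 689
Proof path (sibling hashes from leaf to root): [51, 675, 759, 530]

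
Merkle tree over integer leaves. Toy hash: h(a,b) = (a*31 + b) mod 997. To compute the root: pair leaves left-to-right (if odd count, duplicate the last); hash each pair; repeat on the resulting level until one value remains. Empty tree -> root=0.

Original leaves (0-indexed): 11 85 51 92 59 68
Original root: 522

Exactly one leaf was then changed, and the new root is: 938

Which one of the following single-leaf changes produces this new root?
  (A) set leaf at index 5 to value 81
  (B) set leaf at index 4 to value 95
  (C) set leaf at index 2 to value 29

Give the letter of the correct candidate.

Answer: A

Derivation:
Original leaves: [11, 85, 51, 92, 59, 68]
Target new root: 938
Try each candidate change and compute the resulting root:
Candidate A: set leaf[5] = 81 -> leaves = [11, 85, 51, 92, 59, 81]
  L0: [11, 85, 51, 92, 59, 81]
  L1: h(11,85)=(11*31+85)%997=426 h(51,92)=(51*31+92)%997=676 h(59,81)=(59*31+81)%997=913 -> [426, 676, 913]
  L2: h(426,676)=(426*31+676)%997=921 h(913,913)=(913*31+913)%997=303 -> [921, 303]
  L3: h(921,303)=(921*31+303)%997=938 -> [938]
  root = 938 == target 938  ** MATCH **
Candidate B: set leaf[4] = 95 -> leaves = [11, 85, 51, 92, 95, 68]
  L0: [11, 85, 51, 92, 95, 68]
  L1: h(11,85)=(11*31+85)%997=426 h(51,92)=(51*31+92)%997=676 h(95,68)=(95*31+68)%997=22 -> [426, 676, 22]
  L2: h(426,676)=(426*31+676)%997=921 h(22,22)=(22*31+22)%997=704 -> [921, 704]
  L3: h(921,704)=(921*31+704)%997=342 -> [342]
  root = 342 != target 938
Candidate C: set leaf[2] = 29 -> leaves = [11, 85, 29, 92, 59, 68]
  L0: [11, 85, 29, 92, 59, 68]
  L1: h(11,85)=(11*31+85)%997=426 h(29,92)=(29*31+92)%997=991 h(59,68)=(59*31+68)%997=900 -> [426, 991, 900]
  L2: h(426,991)=(426*31+991)%997=239 h(900,900)=(900*31+900)%997=884 -> [239, 884]
  L3: h(239,884)=(239*31+884)%997=317 -> [317]
  root = 317 != target 938
Candidate A produces the target root.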